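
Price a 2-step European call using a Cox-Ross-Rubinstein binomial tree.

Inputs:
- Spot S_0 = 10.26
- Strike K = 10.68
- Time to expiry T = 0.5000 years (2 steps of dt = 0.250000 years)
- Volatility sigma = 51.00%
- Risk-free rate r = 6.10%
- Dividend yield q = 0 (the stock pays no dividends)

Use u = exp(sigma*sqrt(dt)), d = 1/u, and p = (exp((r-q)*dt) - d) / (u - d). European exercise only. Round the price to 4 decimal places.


Answer: Price = V(0,0) = 1.3516

Derivation:
dt = T/N = 0.250000
u = exp(sigma*sqrt(dt)) = 1.290462; d = 1/u = 0.774916
p = (exp((r-q)*dt) - d) / (u - d) = 0.466400
Discount per step: exp(-r*dt) = 0.984866
Stock lattice S(k, i) with i counting down-moves:
  k=0: S(0,0) = 10.2600
  k=1: S(1,0) = 13.2401; S(1,1) = 7.9506
  k=2: S(2,0) = 17.0859; S(2,1) = 10.2600; S(2,2) = 6.1611
Terminal payoffs V(N, i) = max(S_T - K, 0):
  V(2,0) = 6.405888; V(2,1) = 0.000000; V(2,2) = 0.000000
Backward induction: V(k, i) = exp(-r*dt) * [p * V(k+1, i) + (1-p) * V(k+1, i+1)].
  V(1,0) = exp(-r*dt) * [p*6.405888 + (1-p)*0.000000] = 2.942491
  V(1,1) = exp(-r*dt) * [p*0.000000 + (1-p)*0.000000] = 0.000000
  V(0,0) = exp(-r*dt) * [p*2.942491 + (1-p)*0.000000] = 1.351608


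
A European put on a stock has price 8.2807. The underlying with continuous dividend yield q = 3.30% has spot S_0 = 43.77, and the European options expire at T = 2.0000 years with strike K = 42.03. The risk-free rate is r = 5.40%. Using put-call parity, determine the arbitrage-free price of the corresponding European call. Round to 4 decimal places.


Answer: Call price = 11.5279

Derivation:
Put-call parity: C - P = S_0 * exp(-qT) - K * exp(-rT).
S_0 * exp(-qT) = 43.7700 * 0.93613086 = 40.97444793
K * exp(-rT) = 42.0300 * 0.89762760 = 37.72728788
C = P + S*exp(-qT) - K*exp(-rT)
C = 8.2807 + 40.97444793 - 37.72728788 = 11.5279


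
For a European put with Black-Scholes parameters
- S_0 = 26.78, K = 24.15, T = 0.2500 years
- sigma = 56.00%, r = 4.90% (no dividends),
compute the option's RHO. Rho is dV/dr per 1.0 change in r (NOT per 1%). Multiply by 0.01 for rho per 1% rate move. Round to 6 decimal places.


Answer: Rho = -2.340585

Derivation:
d1 = 0.5529320006; d2 = 0.2729320006
phi(d1) = 0.3423897976; exp(-qT) = 1.0000000000; exp(-rT) = 0.9878247258
N(-d2) = 0.3924527436
Rho = -K*T*exp(-rT)*N(-d2) = -24.1500 * 0.2500 * 0.9878247258 * 0.3924527436 = -2.340585


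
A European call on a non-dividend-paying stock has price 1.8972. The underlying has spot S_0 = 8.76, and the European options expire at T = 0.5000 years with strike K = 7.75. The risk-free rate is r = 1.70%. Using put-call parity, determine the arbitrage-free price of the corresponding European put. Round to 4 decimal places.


Put-call parity: C - P = S_0 * exp(-qT) - K * exp(-rT).
S_0 * exp(-qT) = 8.7600 * 1.00000000 = 8.76000000
K * exp(-rT) = 7.7500 * 0.99153602 = 7.68440418
P = C - S*exp(-qT) + K*exp(-rT)
P = 1.8972 - 8.76000000 + 7.68440418 = 0.8216

Answer: Put price = 0.8216


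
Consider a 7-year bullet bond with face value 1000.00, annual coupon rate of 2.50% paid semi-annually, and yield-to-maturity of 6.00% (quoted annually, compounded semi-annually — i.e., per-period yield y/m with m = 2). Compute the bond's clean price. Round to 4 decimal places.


Coupon per period c = face * coupon_rate / m = 12.500000
Periods per year m = 2; per-period yield y/m = 0.030000
Number of cashflows N = 14
Cashflows (t years, CF_t, discount factor 1/(1+y/m)^(m*t), PV):
  t = 0.5000: CF_t = 12.500000, DF = 0.970874, PV = 12.135922
  t = 1.0000: CF_t = 12.500000, DF = 0.942596, PV = 11.782449
  t = 1.5000: CF_t = 12.500000, DF = 0.915142, PV = 11.439271
  t = 2.0000: CF_t = 12.500000, DF = 0.888487, PV = 11.106088
  t = 2.5000: CF_t = 12.500000, DF = 0.862609, PV = 10.782610
  t = 3.0000: CF_t = 12.500000, DF = 0.837484, PV = 10.468553
  t = 3.5000: CF_t = 12.500000, DF = 0.813092, PV = 10.163644
  t = 4.0000: CF_t = 12.500000, DF = 0.789409, PV = 9.867615
  t = 4.5000: CF_t = 12.500000, DF = 0.766417, PV = 9.580209
  t = 5.0000: CF_t = 12.500000, DF = 0.744094, PV = 9.301174
  t = 5.5000: CF_t = 12.500000, DF = 0.722421, PV = 9.030266
  t = 6.0000: CF_t = 12.500000, DF = 0.701380, PV = 8.767249
  t = 6.5000: CF_t = 12.500000, DF = 0.680951, PV = 8.511892
  t = 7.0000: CF_t = 1012.500000, DF = 0.661118, PV = 669.381778
Price P = sum_t PV_t = 802.318720

Answer: Price = 802.3187


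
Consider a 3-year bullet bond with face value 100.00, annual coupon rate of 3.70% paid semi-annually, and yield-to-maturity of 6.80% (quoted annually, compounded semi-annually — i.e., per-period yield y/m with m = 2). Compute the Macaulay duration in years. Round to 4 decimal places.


Coupon per period c = face * coupon_rate / m = 1.850000
Periods per year m = 2; per-period yield y/m = 0.034000
Number of cashflows N = 6
Cashflows (t years, CF_t, discount factor 1/(1+y/m)^(m*t), PV):
  t = 0.5000: CF_t = 1.850000, DF = 0.967118, PV = 1.789168
  t = 1.0000: CF_t = 1.850000, DF = 0.935317, PV = 1.730337
  t = 1.5000: CF_t = 1.850000, DF = 0.904562, PV = 1.673440
  t = 2.0000: CF_t = 1.850000, DF = 0.874818, PV = 1.618414
  t = 2.5000: CF_t = 1.850000, DF = 0.846052, PV = 1.565197
  t = 3.0000: CF_t = 101.850000, DF = 0.818233, PV = 83.336988
Price P = sum_t PV_t = 91.713544
Macaulay numerator sum_t t * PV_t:
  t * PV_t at t = 0.5000: 0.894584
  t * PV_t at t = 1.0000: 1.730337
  t * PV_t at t = 1.5000: 2.510160
  t * PV_t at t = 2.0000: 3.236828
  t * PV_t at t = 2.5000: 3.912993
  t * PV_t at t = 3.0000: 250.010964
Macaulay duration D = (sum_t t * PV_t) / P = 262.295866 / 91.713544 = 2.859947

Answer: Macaulay duration = 2.8599 years


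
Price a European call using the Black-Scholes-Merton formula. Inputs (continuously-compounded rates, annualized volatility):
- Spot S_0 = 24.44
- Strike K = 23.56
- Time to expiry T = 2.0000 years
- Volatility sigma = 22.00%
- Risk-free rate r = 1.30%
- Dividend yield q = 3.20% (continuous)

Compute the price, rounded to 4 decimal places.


Answer: Price = 2.8207

Derivation:
d1 = (ln(S/K) + (r - q + 0.5*sigma^2) * T) / (sigma * sqrt(T)) = 0.15129120
d2 = d1 - sigma * sqrt(T) = -0.15983578
exp(-rT) = 0.97433509; exp(-qT) = 0.93800500
C = S_0 * exp(-qT) * N(d1) - K * exp(-rT) * N(d2)
N(d1) = 0.56012700; N(d2) = 0.43650522
C = 24.4400 * 0.93800500 * 0.56012700 - 23.5600 * 0.97433509 * 0.43650522 = 2.8207


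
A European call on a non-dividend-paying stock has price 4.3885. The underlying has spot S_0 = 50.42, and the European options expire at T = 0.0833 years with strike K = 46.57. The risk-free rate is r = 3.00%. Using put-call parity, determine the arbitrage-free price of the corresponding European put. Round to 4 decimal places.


Answer: Put price = 0.4223

Derivation:
Put-call parity: C - P = S_0 * exp(-qT) - K * exp(-rT).
S_0 * exp(-qT) = 50.4200 * 1.00000000 = 50.42000000
K * exp(-rT) = 46.5700 * 0.99750412 = 46.45376686
P = C - S*exp(-qT) + K*exp(-rT)
P = 4.3885 - 50.42000000 + 46.45376686 = 0.4223


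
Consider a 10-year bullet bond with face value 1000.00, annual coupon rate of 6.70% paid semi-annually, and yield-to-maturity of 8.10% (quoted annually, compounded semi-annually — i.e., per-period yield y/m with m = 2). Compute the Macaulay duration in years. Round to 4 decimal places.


Answer: Macaulay duration = 7.2947 years

Derivation:
Coupon per period c = face * coupon_rate / m = 33.500000
Periods per year m = 2; per-period yield y/m = 0.040500
Number of cashflows N = 20
Cashflows (t years, CF_t, discount factor 1/(1+y/m)^(m*t), PV):
  t = 0.5000: CF_t = 33.500000, DF = 0.961076, PV = 32.196060
  t = 1.0000: CF_t = 33.500000, DF = 0.923668, PV = 30.942873
  t = 1.5000: CF_t = 33.500000, DF = 0.887715, PV = 29.738465
  t = 2.0000: CF_t = 33.500000, DF = 0.853162, PV = 28.580937
  t = 2.5000: CF_t = 33.500000, DF = 0.819954, PV = 27.468465
  t = 3.0000: CF_t = 33.500000, DF = 0.788039, PV = 26.399293
  t = 3.5000: CF_t = 33.500000, DF = 0.757365, PV = 25.371738
  t = 4.0000: CF_t = 33.500000, DF = 0.727886, PV = 24.384179
  t = 4.5000: CF_t = 33.500000, DF = 0.699554, PV = 23.435059
  t = 5.0000: CF_t = 33.500000, DF = 0.672325, PV = 22.522882
  t = 5.5000: CF_t = 33.500000, DF = 0.646156, PV = 21.646210
  t = 6.0000: CF_t = 33.500000, DF = 0.621005, PV = 20.803662
  t = 6.5000: CF_t = 33.500000, DF = 0.596833, PV = 19.993909
  t = 7.0000: CF_t = 33.500000, DF = 0.573602, PV = 19.215674
  t = 7.5000: CF_t = 33.500000, DF = 0.551276, PV = 18.467731
  t = 8.0000: CF_t = 33.500000, DF = 0.529818, PV = 17.748900
  t = 8.5000: CF_t = 33.500000, DF = 0.509196, PV = 17.058049
  t = 9.0000: CF_t = 33.500000, DF = 0.489376, PV = 16.394089
  t = 9.5000: CF_t = 33.500000, DF = 0.470328, PV = 15.755972
  t = 10.0000: CF_t = 1033.500000, DF = 0.452021, PV = 467.163378
Price P = sum_t PV_t = 905.287526
Macaulay numerator sum_t t * PV_t:
  t * PV_t at t = 0.5000: 16.098030
  t * PV_t at t = 1.0000: 30.942873
  t * PV_t at t = 1.5000: 44.607698
  t * PV_t at t = 2.0000: 57.161875
  t * PV_t at t = 2.5000: 68.671161
  t * PV_t at t = 3.0000: 79.197880
  t * PV_t at t = 3.5000: 88.801082
  t * PV_t at t = 4.0000: 97.536714
  t * PV_t at t = 4.5000: 105.457764
  t * PV_t at t = 5.0000: 112.614410
  t * PV_t at t = 5.5000: 119.054158
  t * PV_t at t = 6.0000: 124.821973
  t * PV_t at t = 6.5000: 129.960408
  t * PV_t at t = 7.0000: 134.509718
  t * PV_t at t = 7.5000: 138.507982
  t * PV_t at t = 8.0000: 141.991204
  t * PV_t at t = 8.5000: 144.993421
  t * PV_t at t = 9.0000: 147.546800
  t * PV_t at t = 9.5000: 149.681734
  t * PV_t at t = 10.0000: 4671.633779
Macaulay duration D = (sum_t t * PV_t) / P = 6603.790664 / 905.287526 = 7.294689


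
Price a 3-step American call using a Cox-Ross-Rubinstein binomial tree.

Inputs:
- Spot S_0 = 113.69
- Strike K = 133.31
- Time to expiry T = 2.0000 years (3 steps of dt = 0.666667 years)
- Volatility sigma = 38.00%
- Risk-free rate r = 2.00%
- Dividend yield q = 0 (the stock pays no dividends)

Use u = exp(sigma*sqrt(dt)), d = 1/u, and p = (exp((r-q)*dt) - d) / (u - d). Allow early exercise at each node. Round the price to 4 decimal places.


dt = T/N = 0.666667
u = exp(sigma*sqrt(dt)) = 1.363792; d = 1/u = 0.733250
p = (exp((r-q)*dt) - d) / (u - d) = 0.444337
Discount per step: exp(-r*dt) = 0.986755
Stock lattice S(k, i) with i counting down-moves:
  k=0: S(0,0) = 113.6900
  k=1: S(1,0) = 155.0495; S(1,1) = 83.3632
  k=2: S(2,0) = 211.4551; S(2,1) = 113.6900; S(2,2) = 61.1260
  k=3: S(3,0) = 288.3807; S(3,1) = 155.0495; S(3,2) = 83.3632; S(3,3) = 44.8207
Terminal payoffs V(N, i) = max(S_T - K, 0):
  V(3,0) = 155.070719; V(3,1) = 21.739458; V(3,2) = 0.000000; V(3,3) = 0.000000
Backward induction: V(k, i) = exp(-r*dt) * [p * V(k+1, i) + (1-p) * V(k+1, i+1)]; then take max(V_cont, immediate exercise) for American.
  V(2,0) = exp(-r*dt) * [p*155.070719 + (1-p)*21.739458] = 79.910804; exercise = 78.145135; V(2,0) = max -> 79.910804
  V(2,1) = exp(-r*dt) * [p*21.739458 + (1-p)*0.000000] = 9.531696; exercise = 0.000000; V(2,1) = max -> 9.531696
  V(2,2) = exp(-r*dt) * [p*0.000000 + (1-p)*0.000000] = 0.000000; exercise = 0.000000; V(2,2) = max -> 0.000000
  V(1,0) = exp(-r*dt) * [p*79.910804 + (1-p)*9.531696] = 40.263271; exercise = 21.739458; V(1,0) = max -> 40.263271
  V(1,1) = exp(-r*dt) * [p*9.531696 + (1-p)*0.000000] = 4.179186; exercise = 0.000000; V(1,1) = max -> 4.179186
  V(0,0) = exp(-r*dt) * [p*40.263271 + (1-p)*4.179186] = 19.944952; exercise = 0.000000; V(0,0) = max -> 19.944952

Answer: Price = V(0,0) = 19.9450


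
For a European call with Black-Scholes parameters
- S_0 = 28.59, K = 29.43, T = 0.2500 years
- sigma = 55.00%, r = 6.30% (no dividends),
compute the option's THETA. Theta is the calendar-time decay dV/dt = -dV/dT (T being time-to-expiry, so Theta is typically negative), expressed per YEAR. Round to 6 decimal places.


Answer: Theta = -7.026352

Derivation:
d1 = 0.0894725240; d2 = -0.1855274760
phi(d1) = 0.3973486391; exp(-qT) = 1.0000000000; exp(-rT) = 0.9843733826
Theta = -S*exp(-qT)*phi(d1)*sigma/(2*sqrt(T)) - r*K*exp(-rT)*N(d2) + q*S*exp(-qT)*N(d1)
N(d1) = 0.5356468057; N(d2) = 0.4264076658; sqrt(T) = 0.5000000000
Term 1 = -28.5900 * 1.0000000000 * 0.3973486391 * 0.5500 / (2 * 0.5000000000) = -6.2481086755
Term 2 = -0.0630 * 29.4300 * 0.9843733826 * 0.4264076658 = -0.7782438137
Term 3 = 0 (no dividend yield, q = 0)
Theta = -6.2481086755 + (-0.7782438137) + (0.0000000000) = -7.026352


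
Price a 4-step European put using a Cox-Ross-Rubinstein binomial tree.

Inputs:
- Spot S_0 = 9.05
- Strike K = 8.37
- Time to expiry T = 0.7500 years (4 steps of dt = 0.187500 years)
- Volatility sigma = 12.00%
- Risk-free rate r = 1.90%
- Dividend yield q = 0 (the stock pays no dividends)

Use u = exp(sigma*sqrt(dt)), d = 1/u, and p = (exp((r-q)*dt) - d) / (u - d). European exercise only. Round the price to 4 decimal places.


Answer: Price = V(0,0) = 0.1008

Derivation:
dt = T/N = 0.187500
u = exp(sigma*sqrt(dt)) = 1.053335; d = 1/u = 0.949365
p = (exp((r-q)*dt) - d) / (u - d) = 0.521338
Discount per step: exp(-r*dt) = 0.996444
Stock lattice S(k, i) with i counting down-moves:
  k=0: S(0,0) = 9.0500
  k=1: S(1,0) = 9.5327; S(1,1) = 8.5918
  k=2: S(2,0) = 10.0411; S(2,1) = 9.0500; S(2,2) = 8.1567
  k=3: S(3,0) = 10.5767; S(3,1) = 9.5327; S(3,2) = 8.5918; S(3,3) = 7.7437
  k=4: S(4,0) = 11.1408; S(4,1) = 10.0411; S(4,2) = 9.0500; S(4,3) = 8.1567; S(4,4) = 7.3516
Terminal payoffs V(N, i) = max(K - S_T, 0):
  V(4,0) = 0.000000; V(4,1) = 0.000000; V(4,2) = 0.000000; V(4,3) = 0.213283; V(4,4) = 1.018395
Backward induction: V(k, i) = exp(-r*dt) * [p * V(k+1, i) + (1-p) * V(k+1, i+1)].
  V(3,0) = exp(-r*dt) * [p*0.000000 + (1-p)*0.000000] = 0.000000
  V(3,1) = exp(-r*dt) * [p*0.000000 + (1-p)*0.000000] = 0.000000
  V(3,2) = exp(-r*dt) * [p*0.000000 + (1-p)*0.213283] = 0.101728
  V(3,3) = exp(-r*dt) * [p*0.213283 + (1-p)*1.018395] = 0.596530
  V(2,0) = exp(-r*dt) * [p*0.000000 + (1-p)*0.000000] = 0.000000
  V(2,1) = exp(-r*dt) * [p*0.000000 + (1-p)*0.101728] = 0.048520
  V(2,2) = exp(-r*dt) * [p*0.101728 + (1-p)*0.596530] = 0.337367
  V(1,0) = exp(-r*dt) * [p*0.000000 + (1-p)*0.048520] = 0.023142
  V(1,1) = exp(-r*dt) * [p*0.048520 + (1-p)*0.337367] = 0.186116
  V(0,0) = exp(-r*dt) * [p*0.023142 + (1-p)*0.186116] = 0.100791


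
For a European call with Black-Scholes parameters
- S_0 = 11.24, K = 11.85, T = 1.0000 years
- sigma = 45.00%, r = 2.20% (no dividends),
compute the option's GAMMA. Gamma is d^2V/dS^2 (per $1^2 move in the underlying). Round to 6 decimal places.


Answer: Gamma = 0.077914

Derivation:
d1 = 0.1564466153; d2 = -0.2935533847
phi(d1) = 0.3940898678; exp(-qT) = 1.0000000000; exp(-rT) = 0.9782402351
Gamma = exp(-qT) * phi(d1) / (S * sigma * sqrt(T)) = 1.0000000000 * 0.3940898678 / (11.2400 * 0.4500 * 1.0000000000) = 0.077914


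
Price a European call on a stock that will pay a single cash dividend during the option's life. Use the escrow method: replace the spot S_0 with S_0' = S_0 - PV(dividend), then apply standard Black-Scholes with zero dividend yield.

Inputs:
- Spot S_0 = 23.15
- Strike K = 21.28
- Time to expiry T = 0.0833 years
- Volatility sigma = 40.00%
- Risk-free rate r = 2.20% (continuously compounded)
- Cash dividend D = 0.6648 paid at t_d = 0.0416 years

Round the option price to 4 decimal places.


Answer: Price = 1.7486

Derivation:
PV(D) = D * exp(-r * t_d) = 0.6648 * 0.99908522 = 0.66419185
S_0' = S_0 - PV(D) = 23.1500 - 0.66419185 = 22.48580815
d1 = (ln(S_0'/K) + (r + sigma^2/2)*T) / (sigma*sqrt(T)) = 0.55101752
d2 = d1 - sigma*sqrt(T) = 0.43557057
exp(-rT) = 0.99816908
N(d1) = 0.70918917; N(d2) = 0.66842584
C = S_0' * N(d1) - K * exp(-rT) * N(d2) = 22.48580815 * 0.70918917 - 21.2800 * 0.99816908 * 0.66842584 = 1.7486


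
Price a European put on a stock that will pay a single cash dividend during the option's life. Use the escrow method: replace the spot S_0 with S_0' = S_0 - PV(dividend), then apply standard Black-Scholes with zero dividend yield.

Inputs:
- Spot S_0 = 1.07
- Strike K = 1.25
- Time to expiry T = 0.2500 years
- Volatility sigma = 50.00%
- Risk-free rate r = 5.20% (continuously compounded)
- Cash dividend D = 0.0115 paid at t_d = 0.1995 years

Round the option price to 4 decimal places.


PV(D) = D * exp(-r * t_d) = 0.0115 * 0.98967962 = 0.01138132
S_0' = S_0 - PV(D) = 1.0700 - 0.01138132 = 1.05861868
d1 = (ln(S_0'/K) + (r + sigma^2/2)*T) / (sigma*sqrt(T)) = -0.48771448
d2 = d1 - sigma*sqrt(T) = -0.73771448
exp(-rT) = 0.98708414
N(-d1) = 0.68712395; N(-d2) = 0.76965602
P = K * exp(-rT) * N(-d2) - S_0' * N(-d1) = 1.2500 * 0.98708414 * 0.76965602 - 1.05861868 * 0.68712395 = 0.2222

Answer: Price = 0.2222


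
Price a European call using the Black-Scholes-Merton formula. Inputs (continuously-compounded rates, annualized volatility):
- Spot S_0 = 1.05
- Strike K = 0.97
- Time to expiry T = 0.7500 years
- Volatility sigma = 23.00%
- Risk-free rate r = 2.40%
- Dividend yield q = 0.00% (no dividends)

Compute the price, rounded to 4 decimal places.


d1 = (ln(S/K) + (r - q + 0.5*sigma^2) * T) / (sigma * sqrt(T)) = 0.58782728
d2 = d1 - sigma * sqrt(T) = 0.38864143
exp(-rT) = 0.98216103; exp(-qT) = 1.00000000
C = S_0 * exp(-qT) * N(d1) - K * exp(-rT) * N(d2)
N(d1) = 0.72167588; N(d2) = 0.65122929
C = 1.0500 * 1.00000000 * 0.72167588 - 0.9700 * 0.98216103 * 0.65122929 = 0.1373

Answer: Price = 0.1373


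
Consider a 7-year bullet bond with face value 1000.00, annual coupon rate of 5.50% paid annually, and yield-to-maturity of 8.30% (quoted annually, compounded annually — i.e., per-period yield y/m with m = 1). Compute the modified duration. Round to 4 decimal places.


Answer: Modified duration = 5.4490

Derivation:
Coupon per period c = face * coupon_rate / m = 55.000000
Periods per year m = 1; per-period yield y/m = 0.083000
Number of cashflows N = 7
Cashflows (t years, CF_t, discount factor 1/(1+y/m)^(m*t), PV):
  t = 1.0000: CF_t = 55.000000, DF = 0.923361, PV = 50.784857
  t = 2.0000: CF_t = 55.000000, DF = 0.852596, PV = 46.892758
  t = 3.0000: CF_t = 55.000000, DF = 0.787254, PV = 43.298945
  t = 4.0000: CF_t = 55.000000, DF = 0.726919, PV = 39.980559
  t = 5.0000: CF_t = 55.000000, DF = 0.671209, PV = 36.916490
  t = 6.0000: CF_t = 55.000000, DF = 0.619768, PV = 34.087249
  t = 7.0000: CF_t = 1055.000000, DF = 0.572270, PV = 603.744605
Price P = sum_t PV_t = 855.705464
First compute Macaulay numerator sum_t t * PV_t:
  t * PV_t at t = 1.0000: 50.784857
  t * PV_t at t = 2.0000: 93.785516
  t * PV_t at t = 3.0000: 129.896836
  t * PV_t at t = 4.0000: 159.922236
  t * PV_t at t = 5.0000: 184.582452
  t * PV_t at t = 6.0000: 204.523492
  t * PV_t at t = 7.0000: 4226.212238
Macaulay duration D = 5049.707628 / 855.705464 = 5.901222
Modified duration = D / (1 + y/m) = 5.901222 / (1 + 0.083000) = 5.448958


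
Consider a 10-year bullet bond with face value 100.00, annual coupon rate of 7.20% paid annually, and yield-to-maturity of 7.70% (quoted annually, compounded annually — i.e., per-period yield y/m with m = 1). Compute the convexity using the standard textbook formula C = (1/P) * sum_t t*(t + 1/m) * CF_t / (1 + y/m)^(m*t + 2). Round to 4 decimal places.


Answer: Convexity = 62.8688

Derivation:
Coupon per period c = face * coupon_rate / m = 7.200000
Periods per year m = 1; per-period yield y/m = 0.077000
Number of cashflows N = 10
Cashflows (t years, CF_t, discount factor 1/(1+y/m)^(m*t), PV):
  t = 1.0000: CF_t = 7.200000, DF = 0.928505, PV = 6.685237
  t = 2.0000: CF_t = 7.200000, DF = 0.862122, PV = 6.207276
  t = 3.0000: CF_t = 7.200000, DF = 0.800484, PV = 5.763488
  t = 4.0000: CF_t = 7.200000, DF = 0.743254, PV = 5.351428
  t = 5.0000: CF_t = 7.200000, DF = 0.690115, PV = 4.968828
  t = 6.0000: CF_t = 7.200000, DF = 0.640775, PV = 4.613582
  t = 7.0000: CF_t = 7.200000, DF = 0.594963, PV = 4.283735
  t = 8.0000: CF_t = 7.200000, DF = 0.552426, PV = 3.977470
  t = 9.0000: CF_t = 7.200000, DF = 0.512931, PV = 3.693101
  t = 10.0000: CF_t = 107.200000, DF = 0.476259, PV = 51.054938
Price P = sum_t PV_t = 96.599083
Convexity numerator sum_t t*(t + 1/m) * CF_t / (1+y/m)^(m*t + 2):
  t = 1.0000: term = 11.526976
  t = 2.0000: term = 32.108568
  t = 3.0000: term = 59.625938
  t = 4.0000: term = 92.271647
  t = 5.0000: term = 128.512043
  t = 6.0000: term = 167.053724
  t = 7.0000: term = 206.813647
  t = 8.0000: term = 246.892536
  t = 9.0000: term = 286.551225
  t = 10.0000: term = 4841.712872
Convexity = (1/P) * sum = 6073.069176 / 96.599083 = 62.868808


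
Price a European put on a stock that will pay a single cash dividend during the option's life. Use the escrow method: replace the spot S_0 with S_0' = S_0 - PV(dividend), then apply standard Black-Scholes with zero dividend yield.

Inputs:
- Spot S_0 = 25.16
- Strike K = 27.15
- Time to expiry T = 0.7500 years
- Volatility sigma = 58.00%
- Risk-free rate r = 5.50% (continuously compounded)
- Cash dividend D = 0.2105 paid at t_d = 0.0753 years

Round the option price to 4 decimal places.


PV(D) = D * exp(-r * t_d) = 0.2105 * 0.99586706 = 0.20963002
S_0' = S_0 - PV(D) = 25.1600 - 0.20963002 = 24.95036998
d1 = (ln(S_0'/K) + (r + sigma^2/2)*T) / (sigma*sqrt(T)) = 0.16506565
d2 = d1 - sigma*sqrt(T) = -0.33722909
exp(-rT) = 0.95958920
N(-d1) = 0.43444616; N(-d2) = 0.63202789
P = K * exp(-rT) * N(-d2) - S_0' * N(-d1) = 27.1500 * 0.95958920 * 0.63202789 - 24.95036998 * 0.43444616 = 5.6265

Answer: Price = 5.6265


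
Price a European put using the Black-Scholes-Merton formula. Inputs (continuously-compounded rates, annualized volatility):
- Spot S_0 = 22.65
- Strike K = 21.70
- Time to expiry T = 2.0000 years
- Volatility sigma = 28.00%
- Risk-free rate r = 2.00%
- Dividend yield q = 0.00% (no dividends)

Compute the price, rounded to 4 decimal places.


Answer: Price = 2.5865

Derivation:
d1 = (ln(S/K) + (r - q + 0.5*sigma^2) * T) / (sigma * sqrt(T)) = 0.40721166
d2 = d1 - sigma * sqrt(T) = 0.01123186
exp(-rT) = 0.96078944; exp(-qT) = 1.00000000
P = K * exp(-rT) * N(-d2) - S_0 * exp(-qT) * N(-d1)
N(-d1) = 0.34192627; N(-d2) = 0.49551923
P = 21.7000 * 0.96078944 * 0.49551923 - 22.6500 * 1.00000000 * 0.34192627 = 2.5865


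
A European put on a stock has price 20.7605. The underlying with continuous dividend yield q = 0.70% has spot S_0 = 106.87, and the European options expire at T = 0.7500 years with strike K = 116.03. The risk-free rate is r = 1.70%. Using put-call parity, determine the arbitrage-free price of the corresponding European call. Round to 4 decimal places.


Answer: Call price = 12.5109

Derivation:
Put-call parity: C - P = S_0 * exp(-qT) - K * exp(-rT).
S_0 * exp(-qT) = 106.8700 * 0.99476376 = 106.31040273
K * exp(-rT) = 116.0300 * 0.98733094 = 114.56000861
C = P + S*exp(-qT) - K*exp(-rT)
C = 20.7605 + 106.31040273 - 114.56000861 = 12.5109


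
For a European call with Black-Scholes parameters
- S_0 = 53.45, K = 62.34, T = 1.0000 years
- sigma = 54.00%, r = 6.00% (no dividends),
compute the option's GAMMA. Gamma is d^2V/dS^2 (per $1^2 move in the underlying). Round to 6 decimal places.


Answer: Gamma = 0.013758

Derivation:
d1 = 0.0961914132; d2 = -0.4438085868
phi(d1) = 0.3971008790; exp(-qT) = 1.0000000000; exp(-rT) = 0.9417645336
Gamma = exp(-qT) * phi(d1) / (S * sigma * sqrt(T)) = 1.0000000000 * 0.3971008790 / (53.4500 * 0.5400 * 1.0000000000) = 0.013758


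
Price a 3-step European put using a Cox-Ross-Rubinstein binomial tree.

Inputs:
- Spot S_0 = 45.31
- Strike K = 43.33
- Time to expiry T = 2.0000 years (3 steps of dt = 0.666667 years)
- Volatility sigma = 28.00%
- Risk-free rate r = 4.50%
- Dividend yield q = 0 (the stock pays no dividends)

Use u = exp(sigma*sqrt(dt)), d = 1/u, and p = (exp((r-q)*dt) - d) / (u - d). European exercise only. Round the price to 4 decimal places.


Answer: Price = V(0,0) = 4.6658

Derivation:
dt = T/N = 0.666667
u = exp(sigma*sqrt(dt)) = 1.256863; d = 1/u = 0.795632
p = (exp((r-q)*dt) - d) / (u - d) = 0.509122
Discount per step: exp(-r*dt) = 0.970446
Stock lattice S(k, i) with i counting down-moves:
  k=0: S(0,0) = 45.3100
  k=1: S(1,0) = 56.9485; S(1,1) = 36.0501
  k=2: S(2,0) = 71.5764; S(2,1) = 45.3100; S(2,2) = 28.6826
  k=3: S(3,0) = 89.9618; S(3,1) = 56.9485; S(3,2) = 36.0501; S(3,3) = 22.8208
Terminal payoffs V(N, i) = max(K - S_T, 0):
  V(3,0) = 0.000000; V(3,1) = 0.000000; V(3,2) = 7.279933; V(3,3) = 20.509240
Backward induction: V(k, i) = exp(-r*dt) * [p * V(k+1, i) + (1-p) * V(k+1, i+1)].
  V(2,0) = exp(-r*dt) * [p*0.000000 + (1-p)*0.000000] = 0.000000
  V(2,1) = exp(-r*dt) * [p*0.000000 + (1-p)*7.279933] = 3.467947
  V(2,2) = exp(-r*dt) * [p*7.279933 + (1-p)*20.509240] = 13.366833
  V(1,0) = exp(-r*dt) * [p*0.000000 + (1-p)*3.467947] = 1.652029
  V(1,1) = exp(-r*dt) * [p*3.467947 + (1-p)*13.366833] = 8.080994
  V(0,0) = exp(-r*dt) * [p*1.652029 + (1-p)*8.080994] = 4.665775


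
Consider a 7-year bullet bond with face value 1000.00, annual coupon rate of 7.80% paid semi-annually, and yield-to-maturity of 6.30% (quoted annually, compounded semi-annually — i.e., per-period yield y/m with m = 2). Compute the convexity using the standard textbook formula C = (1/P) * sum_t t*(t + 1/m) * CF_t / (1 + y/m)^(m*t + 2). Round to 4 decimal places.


Answer: Convexity = 36.3025

Derivation:
Coupon per period c = face * coupon_rate / m = 39.000000
Periods per year m = 2; per-period yield y/m = 0.031500
Number of cashflows N = 14
Cashflows (t years, CF_t, discount factor 1/(1+y/m)^(m*t), PV):
  t = 0.5000: CF_t = 39.000000, DF = 0.969462, PV = 37.809016
  t = 1.0000: CF_t = 39.000000, DF = 0.939856, PV = 36.654402
  t = 1.5000: CF_t = 39.000000, DF = 0.911155, PV = 35.535048
  t = 2.0000: CF_t = 39.000000, DF = 0.883330, PV = 34.449877
  t = 2.5000: CF_t = 39.000000, DF = 0.856355, PV = 33.397845
  t = 3.0000: CF_t = 39.000000, DF = 0.830204, PV = 32.377940
  t = 3.5000: CF_t = 39.000000, DF = 0.804851, PV = 31.389181
  t = 4.0000: CF_t = 39.000000, DF = 0.780272, PV = 30.430616
  t = 4.5000: CF_t = 39.000000, DF = 0.756444, PV = 29.501325
  t = 5.0000: CF_t = 39.000000, DF = 0.733344, PV = 28.600412
  t = 5.5000: CF_t = 39.000000, DF = 0.710949, PV = 27.727011
  t = 6.0000: CF_t = 39.000000, DF = 0.689238, PV = 26.880282
  t = 6.5000: CF_t = 39.000000, DF = 0.668190, PV = 26.059410
  t = 7.0000: CF_t = 1039.000000, DF = 0.647785, PV = 673.048399
Price P = sum_t PV_t = 1083.860764
Convexity numerator sum_t t*(t + 1/m) * CF_t / (1+y/m)^(m*t + 2):
  t = 0.5000: term = 17.767524
  t = 1.0000: term = 51.674816
  t = 1.5000: term = 100.193535
  t = 2.0000: term = 161.889700
  t = 2.5000: term = 235.418856
  t = 3.0000: term = 319.521472
  t = 3.5000: term = 413.018545
  t = 4.0000: term = 514.807410
  t = 4.5000: term = 623.857743
  t = 5.0000: term = 739.207753
  t = 5.5000: term = 859.960546
  t = 6.0000: term = 985.280668
  t = 6.5000: term = 1114.390803
  t = 7.0000: term = 33209.866823
Convexity = (1/P) * sum = 39346.856192 / 1083.860764 = 36.302501


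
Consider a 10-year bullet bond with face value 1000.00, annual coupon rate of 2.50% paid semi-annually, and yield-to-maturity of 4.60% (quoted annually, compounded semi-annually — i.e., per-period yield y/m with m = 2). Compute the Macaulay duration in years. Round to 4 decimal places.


Coupon per period c = face * coupon_rate / m = 12.500000
Periods per year m = 2; per-period yield y/m = 0.023000
Number of cashflows N = 20
Cashflows (t years, CF_t, discount factor 1/(1+y/m)^(m*t), PV):
  t = 0.5000: CF_t = 12.500000, DF = 0.977517, PV = 12.218964
  t = 1.0000: CF_t = 12.500000, DF = 0.955540, PV = 11.944246
  t = 1.5000: CF_t = 12.500000, DF = 0.934056, PV = 11.675705
  t = 2.0000: CF_t = 12.500000, DF = 0.913056, PV = 11.413201
  t = 2.5000: CF_t = 12.500000, DF = 0.892528, PV = 11.156600
  t = 3.0000: CF_t = 12.500000, DF = 0.872461, PV = 10.905767
  t = 3.5000: CF_t = 12.500000, DF = 0.852846, PV = 10.660574
  t = 4.0000: CF_t = 12.500000, DF = 0.833671, PV = 10.420893
  t = 4.5000: CF_t = 12.500000, DF = 0.814928, PV = 10.186601
  t = 5.0000: CF_t = 12.500000, DF = 0.796606, PV = 9.957577
  t = 5.5000: CF_t = 12.500000, DF = 0.778696, PV = 9.733702
  t = 6.0000: CF_t = 12.500000, DF = 0.761189, PV = 9.514860
  t = 6.5000: CF_t = 12.500000, DF = 0.744075, PV = 9.300939
  t = 7.0000: CF_t = 12.500000, DF = 0.727346, PV = 9.091827
  t = 7.5000: CF_t = 12.500000, DF = 0.710993, PV = 8.887416
  t = 8.0000: CF_t = 12.500000, DF = 0.695008, PV = 8.687601
  t = 8.5000: CF_t = 12.500000, DF = 0.679382, PV = 8.492279
  t = 9.0000: CF_t = 12.500000, DF = 0.664108, PV = 8.301348
  t = 9.5000: CF_t = 12.500000, DF = 0.649177, PV = 8.114709
  t = 10.0000: CF_t = 1012.500000, DF = 0.634581, PV = 642.513649
Price P = sum_t PV_t = 833.178457
Macaulay numerator sum_t t * PV_t:
  t * PV_t at t = 0.5000: 6.109482
  t * PV_t at t = 1.0000: 11.944246
  t * PV_t at t = 1.5000: 17.513557
  t * PV_t at t = 2.0000: 22.826403
  t * PV_t at t = 2.5000: 27.891499
  t * PV_t at t = 3.0000: 32.717301
  t * PV_t at t = 3.5000: 37.312008
  t * PV_t at t = 4.0000: 41.683573
  t * PV_t at t = 4.5000: 45.839706
  t * PV_t at t = 5.0000: 49.787885
  t * PV_t at t = 5.5000: 53.535361
  t * PV_t at t = 6.0000: 57.089161
  t * PV_t at t = 6.5000: 60.456101
  t * PV_t at t = 7.0000: 63.642786
  t * PV_t at t = 7.5000: 66.655620
  t * PV_t at t = 8.0000: 69.500809
  t * PV_t at t = 8.5000: 72.184369
  t * PV_t at t = 9.0000: 74.712130
  t * PV_t at t = 9.5000: 77.089739
  t * PV_t at t = 10.0000: 6425.136487
Macaulay duration D = (sum_t t * PV_t) / P = 7313.628221 / 833.178457 = 8.777985

Answer: Macaulay duration = 8.7780 years


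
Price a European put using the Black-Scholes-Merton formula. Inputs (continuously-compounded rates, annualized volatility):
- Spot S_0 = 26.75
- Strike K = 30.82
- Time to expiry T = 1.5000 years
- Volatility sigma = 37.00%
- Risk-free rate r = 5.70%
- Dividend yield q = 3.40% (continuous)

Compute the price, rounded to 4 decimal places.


d1 = (ln(S/K) + (r - q + 0.5*sigma^2) * T) / (sigma * sqrt(T)) = -0.00982964
d2 = d1 - sigma * sqrt(T) = -0.46298524
exp(-rT) = 0.91805314; exp(-qT) = 0.95027867
P = K * exp(-rT) * N(-d2) - S_0 * exp(-qT) * N(-d1)
N(-d1) = 0.50392140; N(-d2) = 0.67831253
P = 30.8200 * 0.91805314 * 0.67831253 - 26.7500 * 0.95027867 * 0.50392140 = 6.3828

Answer: Price = 6.3828


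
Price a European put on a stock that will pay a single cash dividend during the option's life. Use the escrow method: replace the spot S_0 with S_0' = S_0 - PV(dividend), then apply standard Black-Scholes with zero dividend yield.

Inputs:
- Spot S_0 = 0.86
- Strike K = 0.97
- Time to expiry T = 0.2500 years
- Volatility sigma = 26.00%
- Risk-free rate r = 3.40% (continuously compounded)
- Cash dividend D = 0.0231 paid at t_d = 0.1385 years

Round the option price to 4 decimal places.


Answer: Price = 0.1333

Derivation:
PV(D) = D * exp(-r * t_d) = 0.0231 * 0.99530207 = 0.02299148
S_0' = S_0 - PV(D) = 0.8600 - 0.02299148 = 0.83700852
d1 = (ln(S_0'/K) + (r + sigma^2/2)*T) / (sigma*sqrt(T)) = -1.00393707
d2 = d1 - sigma*sqrt(T) = -1.13393707
exp(-rT) = 0.99153602
N(-d1) = 0.84229553; N(-d2) = 0.87158953
P = K * exp(-rT) * N(-d2) - S_0' * N(-d1) = 0.9700 * 0.99153602 * 0.87158953 - 0.83700852 * 0.84229553 = 0.1333


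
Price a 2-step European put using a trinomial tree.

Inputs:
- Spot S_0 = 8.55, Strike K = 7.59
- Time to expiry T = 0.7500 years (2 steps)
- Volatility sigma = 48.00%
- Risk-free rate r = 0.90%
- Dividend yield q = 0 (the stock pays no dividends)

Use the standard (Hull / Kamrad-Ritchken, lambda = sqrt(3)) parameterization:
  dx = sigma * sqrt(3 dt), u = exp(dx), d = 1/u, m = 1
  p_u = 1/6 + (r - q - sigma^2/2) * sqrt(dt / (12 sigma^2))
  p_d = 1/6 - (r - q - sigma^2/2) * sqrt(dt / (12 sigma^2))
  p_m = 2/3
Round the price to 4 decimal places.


dt = T/N = 0.375000; dx = sigma*sqrt(3*dt) = 0.509117
u = exp(dx) = 1.663821; d = 1/u = 0.601026
p_u = 0.127555, p_m = 0.666667, p_d = 0.205779
Discount per step: exp(-r*dt) = 0.996631
Stock lattice S(k, j) with j the centered position index:
  k=0: S(0,+0) = 8.5500
  k=1: S(1,-1) = 5.1388; S(1,+0) = 8.5500; S(1,+1) = 14.2257
  k=2: S(2,-2) = 3.0885; S(2,-1) = 5.1388; S(2,+0) = 8.5500; S(2,+1) = 14.2257; S(2,+2) = 23.6690
Terminal payoffs V(N, j) = max(K - S_T, 0):
  V(2,-2) = 4.501463; V(2,-1) = 2.451227; V(2,+0) = 0.000000; V(2,+1) = 0.000000; V(2,+2) = 0.000000
Backward induction: V(k, j) = exp(-r*dt) * [p_u * V(k+1, j+1) + p_m * V(k+1, j) + p_d * V(k+1, j-1)]
  V(1,-1) = exp(-r*dt) * [p_u*0.000000 + p_m*2.451227 + p_d*4.501463] = 2.551828
  V(1,+0) = exp(-r*dt) * [p_u*0.000000 + p_m*0.000000 + p_d*2.451227] = 0.502710
  V(1,+1) = exp(-r*dt) * [p_u*0.000000 + p_m*0.000000 + p_d*0.000000] = 0.000000
  V(0,+0) = exp(-r*dt) * [p_u*0.000000 + p_m*0.502710 + p_d*2.551828] = 0.857353

Answer: Price = V(0,0) = 0.8574


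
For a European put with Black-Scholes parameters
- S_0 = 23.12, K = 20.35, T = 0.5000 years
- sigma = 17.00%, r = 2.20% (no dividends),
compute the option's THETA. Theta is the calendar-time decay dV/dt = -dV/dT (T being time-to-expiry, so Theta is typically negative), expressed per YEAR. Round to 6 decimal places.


d1 = 1.2132465936; d2 = 1.0930384408
phi(d1) = 0.1911069267; exp(-qT) = 1.0000000000; exp(-rT) = 0.9890602788
Theta = -S*exp(-qT)*phi(d1)*sigma/(2*sqrt(T)) + r*K*exp(-rT)*N(-d2) - q*S*exp(-qT)*N(-d1)
N(-d1) = 0.1125177775; N(-d2) = 0.1371884611; sqrt(T) = 0.7071067812
Term 1 = -23.1200 * 1.0000000000 * 0.1911069267 * 0.1700 / (2 * 0.7071067812) = -0.5311267581
Term 2 = 0.0220 * 20.3500 * 0.9890602788 * 0.1371884611 = 0.0607473643
Term 3 = 0 (no dividend yield, q = 0)
Theta = -0.5311267581 + (0.0607473643) + (0.0000000000) = -0.470379

Answer: Theta = -0.470379


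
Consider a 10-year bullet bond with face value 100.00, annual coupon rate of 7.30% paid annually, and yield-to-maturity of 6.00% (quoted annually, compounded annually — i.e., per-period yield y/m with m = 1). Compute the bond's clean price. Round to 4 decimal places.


Answer: Price = 109.5681

Derivation:
Coupon per period c = face * coupon_rate / m = 7.300000
Periods per year m = 1; per-period yield y/m = 0.060000
Number of cashflows N = 10
Cashflows (t years, CF_t, discount factor 1/(1+y/m)^(m*t), PV):
  t = 1.0000: CF_t = 7.300000, DF = 0.943396, PV = 6.886792
  t = 2.0000: CF_t = 7.300000, DF = 0.889996, PV = 6.496974
  t = 3.0000: CF_t = 7.300000, DF = 0.839619, PV = 6.129221
  t = 4.0000: CF_t = 7.300000, DF = 0.792094, PV = 5.782284
  t = 5.0000: CF_t = 7.300000, DF = 0.747258, PV = 5.454985
  t = 6.0000: CF_t = 7.300000, DF = 0.704961, PV = 5.146212
  t = 7.0000: CF_t = 7.300000, DF = 0.665057, PV = 4.854917
  t = 8.0000: CF_t = 7.300000, DF = 0.627412, PV = 4.580110
  t = 9.0000: CF_t = 7.300000, DF = 0.591898, PV = 4.320859
  t = 10.0000: CF_t = 107.300000, DF = 0.558395, PV = 59.915760
Price P = sum_t PV_t = 109.568113


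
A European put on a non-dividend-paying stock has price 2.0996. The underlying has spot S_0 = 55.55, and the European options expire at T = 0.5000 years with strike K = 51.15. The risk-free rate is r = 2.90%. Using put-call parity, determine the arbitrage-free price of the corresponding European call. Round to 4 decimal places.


Answer: Call price = 7.2359

Derivation:
Put-call parity: C - P = S_0 * exp(-qT) - K * exp(-rT).
S_0 * exp(-qT) = 55.5500 * 1.00000000 = 55.55000000
K * exp(-rT) = 51.1500 * 0.98560462 = 50.41367625
C = P + S*exp(-qT) - K*exp(-rT)
C = 2.0996 + 55.55000000 - 50.41367625 = 7.2359


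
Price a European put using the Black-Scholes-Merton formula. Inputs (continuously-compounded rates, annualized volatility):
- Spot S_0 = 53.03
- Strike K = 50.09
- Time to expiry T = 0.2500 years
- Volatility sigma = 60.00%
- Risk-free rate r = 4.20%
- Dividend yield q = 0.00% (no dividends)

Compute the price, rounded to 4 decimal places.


d1 = (ln(S/K) + (r - q + 0.5*sigma^2) * T) / (sigma * sqrt(T)) = 0.37512135
d2 = d1 - sigma * sqrt(T) = 0.07512135
exp(-rT) = 0.98955493; exp(-qT) = 1.00000000
P = K * exp(-rT) * N(-d2) - S_0 * exp(-qT) * N(-d1)
N(-d1) = 0.35378511; N(-d2) = 0.47005908
P = 50.0900 * 0.98955493 * 0.47005908 - 53.0300 * 1.00000000 * 0.35378511 = 4.5381

Answer: Price = 4.5381


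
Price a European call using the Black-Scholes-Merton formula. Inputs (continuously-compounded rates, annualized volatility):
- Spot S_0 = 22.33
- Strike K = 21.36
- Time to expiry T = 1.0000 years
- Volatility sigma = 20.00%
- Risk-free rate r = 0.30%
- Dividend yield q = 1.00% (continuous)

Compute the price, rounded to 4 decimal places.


d1 = (ln(S/K) + (r - q + 0.5*sigma^2) * T) / (sigma * sqrt(T)) = 0.28705526
d2 = d1 - sigma * sqrt(T) = 0.08705526
exp(-rT) = 0.99700450; exp(-qT) = 0.99004983
C = S_0 * exp(-qT) * N(d1) - K * exp(-rT) * N(d2)
N(d1) = 0.61296500; N(d2) = 0.53468621
C = 22.3300 * 0.99004983 * 0.61296500 - 21.3600 * 0.99700450 * 0.53468621 = 2.1646

Answer: Price = 2.1646


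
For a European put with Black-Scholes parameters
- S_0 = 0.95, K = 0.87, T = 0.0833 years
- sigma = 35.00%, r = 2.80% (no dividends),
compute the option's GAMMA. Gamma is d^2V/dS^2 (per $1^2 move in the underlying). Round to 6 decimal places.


d1 = 0.9444366734; d2 = 0.8434205856
phi(d1) = 0.2554014014; exp(-qT) = 1.0000000000; exp(-rT) = 0.9976703179
Gamma = exp(-qT) * phi(d1) / (S * sigma * sqrt(T)) = 1.0000000000 * 0.2554014014 / (0.9500 * 0.3500 * 0.2886173938) = 2.661394

Answer: Gamma = 2.661394


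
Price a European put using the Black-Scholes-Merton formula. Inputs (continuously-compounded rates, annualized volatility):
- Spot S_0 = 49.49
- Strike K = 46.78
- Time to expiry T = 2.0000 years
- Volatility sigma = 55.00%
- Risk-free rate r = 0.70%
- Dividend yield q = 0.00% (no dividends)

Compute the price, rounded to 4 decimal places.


d1 = (ln(S/K) + (r - q + 0.5*sigma^2) * T) / (sigma * sqrt(T)) = 0.47930895
d2 = d1 - sigma * sqrt(T) = -0.29850851
exp(-rT) = 0.98609754; exp(-qT) = 1.00000000
P = K * exp(-rT) * N(-d2) - S_0 * exp(-qT) * N(-d1)
N(-d1) = 0.31585943; N(-d2) = 0.61734246
P = 46.7800 * 0.98609754 * 0.61734246 - 49.4900 * 1.00000000 * 0.31585943 = 12.8459

Answer: Price = 12.8459


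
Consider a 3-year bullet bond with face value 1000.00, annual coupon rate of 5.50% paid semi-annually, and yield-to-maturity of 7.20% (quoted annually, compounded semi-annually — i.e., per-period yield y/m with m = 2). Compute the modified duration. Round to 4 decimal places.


Coupon per period c = face * coupon_rate / m = 27.500000
Periods per year m = 2; per-period yield y/m = 0.036000
Number of cashflows N = 6
Cashflows (t years, CF_t, discount factor 1/(1+y/m)^(m*t), PV):
  t = 0.5000: CF_t = 27.500000, DF = 0.965251, PV = 26.544402
  t = 1.0000: CF_t = 27.500000, DF = 0.931709, PV = 25.622009
  t = 1.5000: CF_t = 27.500000, DF = 0.899333, PV = 24.731669
  t = 2.0000: CF_t = 27.500000, DF = 0.868082, PV = 23.872267
  t = 2.5000: CF_t = 27.500000, DF = 0.837917, PV = 23.042729
  t = 3.0000: CF_t = 1027.500000, DF = 0.808801, PV = 831.042622
Price P = sum_t PV_t = 954.855698
First compute Macaulay numerator sum_t t * PV_t:
  t * PV_t at t = 0.5000: 13.272201
  t * PV_t at t = 1.0000: 25.622009
  t * PV_t at t = 1.5000: 37.097504
  t * PV_t at t = 2.0000: 47.744535
  t * PV_t at t = 2.5000: 57.606823
  t * PV_t at t = 3.0000: 2493.127865
Macaulay duration D = 2674.470937 / 954.855698 = 2.800916
Modified duration = D / (1 + y/m) = 2.800916 / (1 + 0.036000) = 2.703587

Answer: Modified duration = 2.7036


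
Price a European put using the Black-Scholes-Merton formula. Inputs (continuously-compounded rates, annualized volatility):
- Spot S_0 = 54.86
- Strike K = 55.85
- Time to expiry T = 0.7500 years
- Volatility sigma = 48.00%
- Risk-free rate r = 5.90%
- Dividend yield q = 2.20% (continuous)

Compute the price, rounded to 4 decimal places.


d1 = (ln(S/K) + (r - q + 0.5*sigma^2) * T) / (sigma * sqrt(T)) = 0.23157750
d2 = d1 - sigma * sqrt(T) = -0.18411469
exp(-rT) = 0.95671475; exp(-qT) = 0.98363538
P = K * exp(-rT) * N(-d2) - S_0 * exp(-qT) * N(-d1)
N(-d1) = 0.40843309; N(-d2) = 0.57303826
P = 55.8500 * 0.95671475 * 0.57303826 - 54.8600 * 0.98363538 * 0.40843309 = 8.5789

Answer: Price = 8.5789


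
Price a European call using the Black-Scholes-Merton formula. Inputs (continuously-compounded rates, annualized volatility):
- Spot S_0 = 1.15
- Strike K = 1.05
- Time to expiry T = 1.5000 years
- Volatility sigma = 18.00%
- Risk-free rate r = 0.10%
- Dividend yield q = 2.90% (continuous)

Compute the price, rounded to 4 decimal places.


Answer: Price = 0.1229

Derivation:
d1 = (ln(S/K) + (r - q + 0.5*sigma^2) * T) / (sigma * sqrt(T)) = 0.33236754
d2 = d1 - sigma * sqrt(T) = 0.11191346
exp(-rT) = 0.99850112; exp(-qT) = 0.95743255
C = S_0 * exp(-qT) * N(d1) - K * exp(-rT) * N(d2)
N(d1) = 0.63019413; N(d2) = 0.54455399
C = 1.1500 * 0.95743255 * 0.63019413 - 1.0500 * 0.99850112 * 0.54455399 = 0.1229
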